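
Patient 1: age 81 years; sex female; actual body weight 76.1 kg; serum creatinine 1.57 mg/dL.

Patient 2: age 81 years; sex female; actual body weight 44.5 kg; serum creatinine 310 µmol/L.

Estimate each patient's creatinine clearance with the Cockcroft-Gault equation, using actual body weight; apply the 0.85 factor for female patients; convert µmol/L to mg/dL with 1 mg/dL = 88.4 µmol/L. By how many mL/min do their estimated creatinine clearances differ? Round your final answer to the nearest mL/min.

Patient 1: CrCl = (140 − 81) × 76.1 / (72 × 1.57) × 0.85 = 4489.9 / 113.04 × 0.85 ≈ 33.8 mL/min
Patient 2: SCr = 310 / 88.4 = 3.507 mg/dL
Patient 2: CrCl = (140 − 81) × 44.5 / (72 × 3.507) × 0.85 = 2625.5 / 252.50 × 0.85 ≈ 8.8 mL/min
|33.8 − 8.8| = 25.0 mL/min

25 mL/min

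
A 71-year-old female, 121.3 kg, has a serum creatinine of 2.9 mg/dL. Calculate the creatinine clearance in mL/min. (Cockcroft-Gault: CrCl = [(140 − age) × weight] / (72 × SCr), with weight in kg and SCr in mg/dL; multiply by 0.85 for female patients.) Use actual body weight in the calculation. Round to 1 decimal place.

CrCl = (140 − 71) × 121.3 / (72 × 2.9) × 0.85 = 8369.7 / 208.80 × 0.85 ≈ 34.1 mL/min

34.1 mL/min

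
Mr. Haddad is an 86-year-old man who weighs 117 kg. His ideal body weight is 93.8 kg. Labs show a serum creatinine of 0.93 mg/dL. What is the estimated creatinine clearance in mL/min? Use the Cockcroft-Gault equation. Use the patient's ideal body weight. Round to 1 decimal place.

75.6 mL/min

CrCl = (140 − 86) × 93.8 / (72 × 0.93) = 5065.2 / 66.96 ≈ 75.6 mL/min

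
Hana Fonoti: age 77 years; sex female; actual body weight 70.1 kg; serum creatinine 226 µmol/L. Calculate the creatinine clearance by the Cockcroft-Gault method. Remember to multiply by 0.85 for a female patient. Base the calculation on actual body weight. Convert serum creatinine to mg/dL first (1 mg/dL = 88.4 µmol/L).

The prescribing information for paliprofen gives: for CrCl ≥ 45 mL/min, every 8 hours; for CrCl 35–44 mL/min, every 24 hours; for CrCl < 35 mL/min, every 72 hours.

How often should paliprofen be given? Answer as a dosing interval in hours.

SCr = 226 / 88.4 = 2.557 mg/dL
CrCl = (140 − 77) × 70.1 / (72 × 2.557) × 0.85 = 4416.3 / 184.10 × 0.85 ≈ 20.4 mL/min
CrCl ≈ 20 mL/min → bracket < 35 mL/min → every 72 hours.

every 72 hours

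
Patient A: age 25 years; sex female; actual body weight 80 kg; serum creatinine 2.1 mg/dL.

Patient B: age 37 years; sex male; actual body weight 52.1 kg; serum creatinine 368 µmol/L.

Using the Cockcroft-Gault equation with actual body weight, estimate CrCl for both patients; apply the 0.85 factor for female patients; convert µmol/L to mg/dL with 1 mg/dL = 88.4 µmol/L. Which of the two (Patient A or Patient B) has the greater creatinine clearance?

Patient A: CrCl = (140 − 25) × 80 / (72 × 2.1) × 0.85 = 9200.0 / 151.20 × 0.85 ≈ 51.7 mL/min
Patient B: SCr = 368 / 88.4 = 4.163 mg/dL
Patient B: CrCl = (140 − 37) × 52.1 / (72 × 4.163) = 5366.3 / 299.74 ≈ 17.9 mL/min
51.7 vs 17.9 mL/min → Patient A is higher.

Patient A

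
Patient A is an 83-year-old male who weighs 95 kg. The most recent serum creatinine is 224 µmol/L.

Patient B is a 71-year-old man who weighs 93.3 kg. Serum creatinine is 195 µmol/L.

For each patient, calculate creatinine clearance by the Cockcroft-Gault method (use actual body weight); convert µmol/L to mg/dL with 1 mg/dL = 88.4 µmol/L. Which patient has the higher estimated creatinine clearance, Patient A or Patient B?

Patient B

Patient A: SCr = 224 / 88.4 = 2.534 mg/dL
Patient A: CrCl = (140 − 83) × 95 / (72 × 2.534) = 5415.0 / 182.45 ≈ 29.7 mL/min
Patient B: SCr = 195 / 88.4 = 2.206 mg/dL
Patient B: CrCl = (140 − 71) × 93.3 / (72 × 2.206) = 6437.7 / 158.83 ≈ 40.5 mL/min
29.7 vs 40.5 mL/min → Patient B is higher.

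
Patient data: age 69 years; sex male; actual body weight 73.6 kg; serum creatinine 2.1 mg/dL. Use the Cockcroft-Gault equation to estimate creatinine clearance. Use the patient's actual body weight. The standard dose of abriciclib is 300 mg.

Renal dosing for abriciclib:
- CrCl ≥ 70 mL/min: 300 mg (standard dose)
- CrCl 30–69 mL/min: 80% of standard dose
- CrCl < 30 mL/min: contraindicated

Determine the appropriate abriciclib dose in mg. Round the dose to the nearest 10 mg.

CrCl = (140 − 69) × 73.6 / (72 × 2.1) = 5225.6 / 151.20 ≈ 34.6 mL/min
CrCl ≈ 35 mL/min → bracket 30–69 mL/min.
80% of 300 mg = 240 mg

240 mg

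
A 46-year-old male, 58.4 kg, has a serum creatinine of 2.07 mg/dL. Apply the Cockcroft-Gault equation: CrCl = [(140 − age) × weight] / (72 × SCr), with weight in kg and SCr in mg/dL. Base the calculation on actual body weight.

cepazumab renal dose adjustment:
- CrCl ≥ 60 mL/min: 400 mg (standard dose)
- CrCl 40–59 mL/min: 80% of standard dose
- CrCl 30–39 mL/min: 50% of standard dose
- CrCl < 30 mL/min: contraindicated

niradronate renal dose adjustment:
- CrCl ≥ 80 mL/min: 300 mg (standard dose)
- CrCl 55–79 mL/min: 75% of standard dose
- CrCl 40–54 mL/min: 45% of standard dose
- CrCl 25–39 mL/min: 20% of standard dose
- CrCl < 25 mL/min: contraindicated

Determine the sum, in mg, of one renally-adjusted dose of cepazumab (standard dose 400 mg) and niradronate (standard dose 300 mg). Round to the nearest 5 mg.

260 mg

CrCl = (140 − 46) × 58.4 / (72 × 2.07) = 5489.6 / 149.04 ≈ 36.8 mL/min
CrCl ≈ 37 mL/min.
cepazumab: 30–39 mL/min → 50% of 400 mg = 200 mg.
niradronate: 25–39 mL/min → 20% of 300 mg = 60 mg.
Total = 200 + 60 = 260 mg.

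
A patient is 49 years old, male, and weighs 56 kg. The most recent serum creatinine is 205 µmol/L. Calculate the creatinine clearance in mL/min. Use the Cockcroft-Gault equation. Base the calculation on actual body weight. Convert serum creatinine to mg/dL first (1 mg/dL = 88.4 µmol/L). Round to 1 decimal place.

30.5 mL/min

SCr = 205 / 88.4 = 2.319 mg/dL
CrCl = (140 − 49) × 56 / (72 × 2.319) = 5096.0 / 166.97 ≈ 30.5 mL/min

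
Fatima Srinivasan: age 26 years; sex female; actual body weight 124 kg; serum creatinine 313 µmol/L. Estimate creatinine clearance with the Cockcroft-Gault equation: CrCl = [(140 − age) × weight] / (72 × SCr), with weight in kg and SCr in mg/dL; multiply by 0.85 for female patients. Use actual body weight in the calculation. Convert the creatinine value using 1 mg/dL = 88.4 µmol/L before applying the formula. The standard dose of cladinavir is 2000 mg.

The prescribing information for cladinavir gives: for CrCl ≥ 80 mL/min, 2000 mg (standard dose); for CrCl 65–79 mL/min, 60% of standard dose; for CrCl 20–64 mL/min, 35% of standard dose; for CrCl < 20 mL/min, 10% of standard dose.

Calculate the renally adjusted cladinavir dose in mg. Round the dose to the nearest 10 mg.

SCr = 313 / 88.4 = 3.541 mg/dL
CrCl = (140 − 26) × 124 / (72 × 3.541) × 0.85 = 14136.0 / 254.95 × 0.85 ≈ 47.1 mL/min
CrCl ≈ 47 mL/min → bracket 20–64 mL/min.
35% of 2000 mg = 700 mg

700 mg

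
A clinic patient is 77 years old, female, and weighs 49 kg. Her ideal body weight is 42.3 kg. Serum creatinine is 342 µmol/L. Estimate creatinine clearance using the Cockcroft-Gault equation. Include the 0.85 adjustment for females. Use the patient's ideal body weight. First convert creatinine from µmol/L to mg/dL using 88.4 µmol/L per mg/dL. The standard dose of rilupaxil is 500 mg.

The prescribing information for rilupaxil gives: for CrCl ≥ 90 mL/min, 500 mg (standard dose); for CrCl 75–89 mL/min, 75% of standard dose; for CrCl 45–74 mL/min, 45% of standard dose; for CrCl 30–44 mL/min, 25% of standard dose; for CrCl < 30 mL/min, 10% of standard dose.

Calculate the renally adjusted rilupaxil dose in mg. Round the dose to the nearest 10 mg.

SCr = 342 / 88.4 = 3.869 mg/dL
CrCl = (140 − 77) × 42.3 / (72 × 3.869) × 0.85 = 2664.9 / 278.57 × 0.85 ≈ 8.1 mL/min
CrCl ≈ 8 mL/min → bracket < 30 mL/min.
10% of 500 mg = 50 mg

50 mg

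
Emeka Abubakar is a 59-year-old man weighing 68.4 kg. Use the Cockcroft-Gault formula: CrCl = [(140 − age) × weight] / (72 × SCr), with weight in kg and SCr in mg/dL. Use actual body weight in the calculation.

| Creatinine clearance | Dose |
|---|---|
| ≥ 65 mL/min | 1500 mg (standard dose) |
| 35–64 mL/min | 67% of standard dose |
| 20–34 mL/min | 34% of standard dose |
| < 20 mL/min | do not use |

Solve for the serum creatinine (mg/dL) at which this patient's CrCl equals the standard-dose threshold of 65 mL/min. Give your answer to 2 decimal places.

1.18 mg/dL

Standard dose requires CrCl ≥ 65 mL/min.
Set (140 − 59) × 68.4 / (72 × SCr) = 65
SCr = (140 − 59) × 68.4 / (72 × 65) = 1.184 mg/dL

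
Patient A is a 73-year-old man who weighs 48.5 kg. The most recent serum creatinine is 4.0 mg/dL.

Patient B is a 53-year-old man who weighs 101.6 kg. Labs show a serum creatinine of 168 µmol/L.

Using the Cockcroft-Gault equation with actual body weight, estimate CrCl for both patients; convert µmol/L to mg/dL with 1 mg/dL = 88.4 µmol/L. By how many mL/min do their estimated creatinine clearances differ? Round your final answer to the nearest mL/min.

Patient A: CrCl = (140 − 73) × 48.5 / (72 × 4) = 3249.5 / 288.00 ≈ 11.3 mL/min
Patient B: SCr = 168 / 88.4 = 1.9 mg/dL
Patient B: CrCl = (140 − 53) × 101.6 / (72 × 1.9) = 8839.2 / 136.80 ≈ 64.6 mL/min
|11.3 − 64.6| = 53.3 mL/min

53 mL/min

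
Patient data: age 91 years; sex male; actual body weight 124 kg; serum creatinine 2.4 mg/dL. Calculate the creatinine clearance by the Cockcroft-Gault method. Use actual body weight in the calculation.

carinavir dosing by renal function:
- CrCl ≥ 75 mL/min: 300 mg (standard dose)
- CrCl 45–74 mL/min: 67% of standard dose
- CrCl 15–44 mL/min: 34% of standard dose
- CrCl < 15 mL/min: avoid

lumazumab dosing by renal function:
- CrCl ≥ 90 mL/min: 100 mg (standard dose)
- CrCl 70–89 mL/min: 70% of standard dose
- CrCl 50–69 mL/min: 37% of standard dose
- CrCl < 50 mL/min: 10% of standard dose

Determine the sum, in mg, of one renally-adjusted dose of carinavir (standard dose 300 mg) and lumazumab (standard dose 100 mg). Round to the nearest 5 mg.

CrCl = (140 − 91) × 124 / (72 × 2.4) = 6076.0 / 172.80 ≈ 35.2 mL/min
CrCl ≈ 35 mL/min.
carinavir: 15–44 mL/min → 34% of 300 mg = 102 mg.
lumazumab: < 50 mL/min → 10% of 100 mg = 10 mg.
Total = 102 + 10 = 112 mg.

110 mg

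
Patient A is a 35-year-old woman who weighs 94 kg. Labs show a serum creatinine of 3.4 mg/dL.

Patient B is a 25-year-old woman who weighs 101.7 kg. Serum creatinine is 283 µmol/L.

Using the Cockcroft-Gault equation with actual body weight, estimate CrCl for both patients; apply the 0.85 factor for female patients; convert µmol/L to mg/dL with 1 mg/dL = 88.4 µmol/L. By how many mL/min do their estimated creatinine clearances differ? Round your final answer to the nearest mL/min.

9 mL/min

Patient A: CrCl = (140 − 35) × 94 / (72 × 3.4) × 0.85 = 9870.0 / 244.80 × 0.85 ≈ 34.3 mL/min
Patient B: SCr = 283 / 88.4 = 3.201 mg/dL
Patient B: CrCl = (140 − 25) × 101.7 / (72 × 3.201) × 0.85 = 11695.5 / 230.47 × 0.85 ≈ 43.1 mL/min
|34.3 − 43.1| = 8.8 mL/min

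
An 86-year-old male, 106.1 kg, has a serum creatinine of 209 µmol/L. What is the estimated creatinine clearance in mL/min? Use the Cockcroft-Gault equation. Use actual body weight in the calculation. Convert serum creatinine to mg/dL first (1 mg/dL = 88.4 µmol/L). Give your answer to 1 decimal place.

33.7 mL/min

SCr = 209 / 88.4 = 2.364 mg/dL
CrCl = (140 − 86) × 106.1 / (72 × 2.364) = 5729.4 / 170.21 ≈ 33.7 mL/min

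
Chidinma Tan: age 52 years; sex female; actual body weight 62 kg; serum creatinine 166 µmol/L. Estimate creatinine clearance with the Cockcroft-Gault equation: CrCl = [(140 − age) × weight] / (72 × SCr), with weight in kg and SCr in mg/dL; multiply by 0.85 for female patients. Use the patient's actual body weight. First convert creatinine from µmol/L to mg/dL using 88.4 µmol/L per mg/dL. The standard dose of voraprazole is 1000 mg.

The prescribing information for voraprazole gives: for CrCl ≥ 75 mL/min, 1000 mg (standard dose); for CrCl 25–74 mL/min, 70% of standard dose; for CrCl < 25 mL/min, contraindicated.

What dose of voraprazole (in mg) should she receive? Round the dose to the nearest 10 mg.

SCr = 166 / 88.4 = 1.878 mg/dL
CrCl = (140 − 52) × 62 / (72 × 1.878) × 0.85 = 5456.0 / 135.22 × 0.85 ≈ 34.3 mL/min
CrCl ≈ 34 mL/min → bracket 25–74 mL/min.
70% of 1000 mg = 700 mg

700 mg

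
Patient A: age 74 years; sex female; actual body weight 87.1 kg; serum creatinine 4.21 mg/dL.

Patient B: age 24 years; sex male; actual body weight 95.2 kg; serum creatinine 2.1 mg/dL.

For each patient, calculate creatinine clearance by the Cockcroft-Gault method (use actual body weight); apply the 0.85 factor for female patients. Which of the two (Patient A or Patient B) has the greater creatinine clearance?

Patient B

Patient A: CrCl = (140 − 74) × 87.1 / (72 × 4.21) × 0.85 = 5748.6 / 303.12 × 0.85 ≈ 16.1 mL/min
Patient B: CrCl = (140 − 24) × 95.2 / (72 × 2.1) = 11043.2 / 151.20 ≈ 73.0 mL/min
16.1 vs 73.0 mL/min → Patient B is higher.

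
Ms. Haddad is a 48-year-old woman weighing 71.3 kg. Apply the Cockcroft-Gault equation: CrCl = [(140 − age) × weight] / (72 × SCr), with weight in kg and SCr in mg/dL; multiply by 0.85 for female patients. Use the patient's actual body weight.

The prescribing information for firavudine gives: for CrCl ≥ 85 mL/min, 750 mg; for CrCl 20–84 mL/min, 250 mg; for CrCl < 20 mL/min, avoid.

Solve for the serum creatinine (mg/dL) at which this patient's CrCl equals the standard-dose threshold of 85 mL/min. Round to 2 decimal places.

Standard dose requires CrCl ≥ 85 mL/min.
Set (140 − 48) × 71.3 × 0.85 / (72 × SCr) = 85
SCr = (140 − 48) × 71.3 × 0.85 / (72 × 85) = 0.911 mg/dL

0.91 mg/dL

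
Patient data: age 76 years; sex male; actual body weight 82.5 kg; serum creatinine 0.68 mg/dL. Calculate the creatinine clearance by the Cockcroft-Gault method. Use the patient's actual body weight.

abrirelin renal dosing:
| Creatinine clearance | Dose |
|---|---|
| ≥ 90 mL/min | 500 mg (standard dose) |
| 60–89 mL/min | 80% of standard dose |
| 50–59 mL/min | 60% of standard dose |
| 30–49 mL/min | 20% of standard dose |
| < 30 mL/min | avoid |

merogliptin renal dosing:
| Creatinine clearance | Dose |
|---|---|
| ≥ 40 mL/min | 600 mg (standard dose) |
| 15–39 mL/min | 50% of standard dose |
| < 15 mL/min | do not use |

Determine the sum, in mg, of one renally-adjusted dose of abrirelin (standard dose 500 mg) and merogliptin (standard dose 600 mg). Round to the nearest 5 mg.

CrCl = (140 − 76) × 82.5 / (72 × 0.68) = 5280.0 / 48.96 ≈ 107.8 mL/min
CrCl ≈ 108 mL/min.
abrirelin: ≥ 90 mL/min → 100% of 500 mg = 500 mg.
merogliptin: ≥ 40 mL/min → 100% of 600 mg = 600 mg.
Total = 500 + 600 = 1100 mg.

1100 mg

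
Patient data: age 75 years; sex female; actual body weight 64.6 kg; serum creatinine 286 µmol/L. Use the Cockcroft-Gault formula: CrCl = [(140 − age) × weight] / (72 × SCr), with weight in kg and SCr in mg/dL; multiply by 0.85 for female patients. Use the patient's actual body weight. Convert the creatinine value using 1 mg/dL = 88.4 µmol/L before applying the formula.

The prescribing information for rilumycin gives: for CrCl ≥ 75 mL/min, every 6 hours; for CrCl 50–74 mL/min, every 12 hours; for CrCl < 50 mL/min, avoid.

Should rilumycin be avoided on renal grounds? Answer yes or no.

SCr = 286 / 88.4 = 3.235 mg/dL
CrCl = (140 − 75) × 64.6 / (72 × 3.235) × 0.85 = 4199.0 / 232.92 × 0.85 ≈ 15.3 mL/min
CrCl ≈ 15 mL/min, which is < 50 mL/min.

yes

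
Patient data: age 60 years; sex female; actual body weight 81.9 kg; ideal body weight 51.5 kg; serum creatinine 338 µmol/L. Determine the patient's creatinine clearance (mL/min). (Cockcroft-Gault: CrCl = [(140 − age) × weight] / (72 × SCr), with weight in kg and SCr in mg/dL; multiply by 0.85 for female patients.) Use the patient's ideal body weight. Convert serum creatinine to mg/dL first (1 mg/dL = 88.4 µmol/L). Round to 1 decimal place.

SCr = 338 / 88.4 = 3.824 mg/dL
CrCl = (140 − 60) × 51.5 / (72 × 3.824) × 0.85 = 4120.0 / 275.33 × 0.85 ≈ 12.7 mL/min

12.7 mL/min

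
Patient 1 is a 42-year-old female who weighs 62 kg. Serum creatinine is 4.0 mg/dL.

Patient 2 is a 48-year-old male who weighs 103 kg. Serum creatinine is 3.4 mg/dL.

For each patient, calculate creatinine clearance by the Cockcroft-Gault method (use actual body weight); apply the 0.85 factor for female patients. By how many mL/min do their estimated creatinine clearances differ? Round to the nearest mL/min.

21 mL/min

Patient 1: CrCl = (140 − 42) × 62 / (72 × 4) × 0.85 = 6076.0 / 288.00 × 0.85 ≈ 17.9 mL/min
Patient 2: CrCl = (140 − 48) × 103 / (72 × 3.4) = 9476.0 / 244.80 ≈ 38.7 mL/min
|17.9 − 38.7| = 20.8 mL/min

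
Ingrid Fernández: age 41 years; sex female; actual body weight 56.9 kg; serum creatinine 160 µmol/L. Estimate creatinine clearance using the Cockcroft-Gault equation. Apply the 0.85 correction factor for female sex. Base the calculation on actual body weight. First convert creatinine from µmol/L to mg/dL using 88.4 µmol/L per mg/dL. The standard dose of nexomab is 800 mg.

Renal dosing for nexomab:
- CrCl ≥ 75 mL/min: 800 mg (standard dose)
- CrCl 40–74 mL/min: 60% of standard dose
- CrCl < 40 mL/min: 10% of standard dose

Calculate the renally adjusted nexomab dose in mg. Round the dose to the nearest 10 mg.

SCr = 160 / 88.4 = 1.81 mg/dL
CrCl = (140 − 41) × 56.9 / (72 × 1.81) × 0.85 = 5633.1 / 130.32 × 0.85 ≈ 36.7 mL/min
CrCl ≈ 37 mL/min → bracket < 40 mL/min.
10% of 800 mg = 80 mg

80 mg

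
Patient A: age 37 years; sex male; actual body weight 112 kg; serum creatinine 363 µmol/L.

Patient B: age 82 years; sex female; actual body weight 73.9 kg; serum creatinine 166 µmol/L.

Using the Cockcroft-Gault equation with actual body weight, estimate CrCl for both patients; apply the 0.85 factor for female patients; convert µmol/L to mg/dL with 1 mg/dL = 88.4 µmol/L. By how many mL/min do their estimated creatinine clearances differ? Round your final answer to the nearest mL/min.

Patient A: SCr = 363 / 88.4 = 4.106 mg/dL
Patient A: CrCl = (140 − 37) × 112 / (72 × 4.106) = 11536.0 / 295.63 ≈ 39.0 mL/min
Patient B: SCr = 166 / 88.4 = 1.878 mg/dL
Patient B: CrCl = (140 − 82) × 73.9 / (72 × 1.878) × 0.85 = 4286.2 / 135.22 × 0.85 ≈ 26.9 mL/min
|39.0 − 26.9| = 12.1 mL/min

12 mL/min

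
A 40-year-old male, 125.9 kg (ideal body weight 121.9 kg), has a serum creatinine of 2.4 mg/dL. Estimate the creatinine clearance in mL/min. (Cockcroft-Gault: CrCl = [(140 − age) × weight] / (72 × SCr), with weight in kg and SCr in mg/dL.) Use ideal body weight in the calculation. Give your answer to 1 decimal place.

CrCl = (140 − 40) × 121.9 / (72 × 2.4) = 12190.0 / 172.80 ≈ 70.5 mL/min

70.5 mL/min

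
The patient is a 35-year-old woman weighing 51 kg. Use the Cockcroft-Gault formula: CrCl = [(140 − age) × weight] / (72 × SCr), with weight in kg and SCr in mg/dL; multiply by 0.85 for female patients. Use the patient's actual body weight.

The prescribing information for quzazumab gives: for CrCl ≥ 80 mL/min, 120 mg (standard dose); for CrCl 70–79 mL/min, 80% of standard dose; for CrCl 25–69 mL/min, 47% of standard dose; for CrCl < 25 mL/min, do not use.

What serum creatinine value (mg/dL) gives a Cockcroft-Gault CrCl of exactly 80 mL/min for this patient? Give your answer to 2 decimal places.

0.79 mg/dL

Standard dose requires CrCl ≥ 80 mL/min.
Set (140 − 35) × 51 × 0.85 / (72 × SCr) = 80
SCr = (140 − 35) × 51 × 0.85 / (72 × 80) = 0.790 mg/dL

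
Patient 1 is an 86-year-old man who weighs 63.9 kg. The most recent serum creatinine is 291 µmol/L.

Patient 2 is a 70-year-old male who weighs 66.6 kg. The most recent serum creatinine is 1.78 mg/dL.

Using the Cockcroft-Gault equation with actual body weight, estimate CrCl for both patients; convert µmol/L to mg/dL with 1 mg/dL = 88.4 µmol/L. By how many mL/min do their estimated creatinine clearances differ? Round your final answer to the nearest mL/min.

22 mL/min

Patient 1: SCr = 291 / 88.4 = 3.292 mg/dL
Patient 1: CrCl = (140 − 86) × 63.9 / (72 × 3.292) = 3450.6 / 237.02 ≈ 14.6 mL/min
Patient 2: CrCl = (140 − 70) × 66.6 / (72 × 1.78) = 4662.0 / 128.16 ≈ 36.4 mL/min
|14.6 − 36.4| = 21.8 mL/min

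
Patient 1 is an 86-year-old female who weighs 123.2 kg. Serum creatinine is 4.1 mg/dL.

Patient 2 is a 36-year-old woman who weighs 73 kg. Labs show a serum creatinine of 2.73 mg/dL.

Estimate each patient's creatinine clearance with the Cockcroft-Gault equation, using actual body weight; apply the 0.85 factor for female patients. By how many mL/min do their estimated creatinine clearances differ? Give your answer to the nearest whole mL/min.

Patient 1: CrCl = (140 − 86) × 123.2 / (72 × 4.1) × 0.85 = 6652.8 / 295.20 × 0.85 ≈ 19.2 mL/min
Patient 2: CrCl = (140 − 36) × 73 / (72 × 2.73) × 0.85 = 7592.0 / 196.56 × 0.85 ≈ 32.8 mL/min
|19.2 − 32.8| = 13.6 mL/min

14 mL/min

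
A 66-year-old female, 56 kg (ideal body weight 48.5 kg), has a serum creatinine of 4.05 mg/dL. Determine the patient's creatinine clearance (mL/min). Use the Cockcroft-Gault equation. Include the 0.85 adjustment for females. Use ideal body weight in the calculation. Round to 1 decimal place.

CrCl = (140 − 66) × 48.5 / (72 × 4.05) × 0.85 = 3589.0 / 291.60 × 0.85 ≈ 10.5 mL/min

10.5 mL/min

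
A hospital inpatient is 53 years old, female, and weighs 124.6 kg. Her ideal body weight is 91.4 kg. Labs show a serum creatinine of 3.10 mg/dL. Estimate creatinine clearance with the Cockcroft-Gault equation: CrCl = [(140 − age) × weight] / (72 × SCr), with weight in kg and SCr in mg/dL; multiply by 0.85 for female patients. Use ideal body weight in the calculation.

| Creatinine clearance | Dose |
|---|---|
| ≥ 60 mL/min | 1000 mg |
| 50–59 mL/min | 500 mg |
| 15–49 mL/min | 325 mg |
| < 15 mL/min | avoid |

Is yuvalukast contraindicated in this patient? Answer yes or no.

no

CrCl = (140 − 53) × 91.4 / (72 × 3.1) × 0.85 = 7951.8 / 223.20 × 0.85 ≈ 30.3 mL/min
CrCl ≈ 30 mL/min, which is ≥ 15 mL/min.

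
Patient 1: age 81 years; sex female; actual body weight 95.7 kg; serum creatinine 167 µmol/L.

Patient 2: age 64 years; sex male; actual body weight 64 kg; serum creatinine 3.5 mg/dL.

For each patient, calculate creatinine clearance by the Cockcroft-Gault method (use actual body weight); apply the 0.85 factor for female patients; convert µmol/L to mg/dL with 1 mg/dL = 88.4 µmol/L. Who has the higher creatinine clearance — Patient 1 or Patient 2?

Patient 1

Patient 1: SCr = 167 / 88.4 = 1.889 mg/dL
Patient 1: CrCl = (140 − 81) × 95.7 / (72 × 1.889) × 0.85 = 5646.3 / 136.01 × 0.85 ≈ 35.3 mL/min
Patient 2: CrCl = (140 − 64) × 64 / (72 × 3.5) = 4864.0 / 252.00 ≈ 19.3 mL/min
35.3 vs 19.3 mL/min → Patient 1 is higher.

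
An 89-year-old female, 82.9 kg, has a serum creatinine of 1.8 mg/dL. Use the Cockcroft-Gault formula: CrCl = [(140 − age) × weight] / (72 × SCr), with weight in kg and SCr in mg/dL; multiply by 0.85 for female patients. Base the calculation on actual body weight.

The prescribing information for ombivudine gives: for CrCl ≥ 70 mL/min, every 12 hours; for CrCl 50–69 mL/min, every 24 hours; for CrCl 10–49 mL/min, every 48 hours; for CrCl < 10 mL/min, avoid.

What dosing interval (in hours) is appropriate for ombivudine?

CrCl = (140 − 89) × 82.9 / (72 × 1.8) × 0.85 = 4227.9 / 129.60 × 0.85 ≈ 27.7 mL/min
CrCl ≈ 28 mL/min → bracket 10–49 mL/min → every 48 hours.

every 48 hours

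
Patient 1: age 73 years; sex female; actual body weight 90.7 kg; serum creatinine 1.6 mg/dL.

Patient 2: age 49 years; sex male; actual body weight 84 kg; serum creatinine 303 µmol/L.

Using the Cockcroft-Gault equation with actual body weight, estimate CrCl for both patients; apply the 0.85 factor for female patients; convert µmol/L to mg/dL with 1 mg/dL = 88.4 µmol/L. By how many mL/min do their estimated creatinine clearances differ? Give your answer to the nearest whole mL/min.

Patient 1: CrCl = (140 − 73) × 90.7 / (72 × 1.6) × 0.85 = 6076.9 / 115.20 × 0.85 ≈ 44.8 mL/min
Patient 2: SCr = 303 / 88.4 = 3.428 mg/dL
Patient 2: CrCl = (140 − 49) × 84 / (72 × 3.428) = 7644.0 / 246.82 ≈ 31.0 mL/min
|44.8 − 31.0| = 13.8 mL/min

14 mL/min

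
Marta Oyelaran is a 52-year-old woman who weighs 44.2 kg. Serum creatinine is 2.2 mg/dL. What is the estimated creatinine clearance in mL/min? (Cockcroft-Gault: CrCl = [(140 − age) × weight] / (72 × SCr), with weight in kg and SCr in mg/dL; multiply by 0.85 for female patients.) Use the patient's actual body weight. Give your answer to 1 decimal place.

CrCl = (140 − 52) × 44.2 / (72 × 2.2) × 0.85 = 3889.6 / 158.40 × 0.85 ≈ 20.9 mL/min

20.9 mL/min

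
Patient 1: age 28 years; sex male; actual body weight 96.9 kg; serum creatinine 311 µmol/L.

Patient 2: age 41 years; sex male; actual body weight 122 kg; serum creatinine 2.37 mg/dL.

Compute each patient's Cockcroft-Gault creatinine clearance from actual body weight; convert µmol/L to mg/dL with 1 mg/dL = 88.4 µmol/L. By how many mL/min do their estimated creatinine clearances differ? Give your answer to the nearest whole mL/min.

28 mL/min

Patient 1: SCr = 311 / 88.4 = 3.518 mg/dL
Patient 1: CrCl = (140 − 28) × 96.9 / (72 × 3.518) = 10852.8 / 253.30 ≈ 42.8 mL/min
Patient 2: CrCl = (140 − 41) × 122 / (72 × 2.37) = 12078.0 / 170.64 ≈ 70.8 mL/min
|42.8 − 70.8| = 28.0 mL/min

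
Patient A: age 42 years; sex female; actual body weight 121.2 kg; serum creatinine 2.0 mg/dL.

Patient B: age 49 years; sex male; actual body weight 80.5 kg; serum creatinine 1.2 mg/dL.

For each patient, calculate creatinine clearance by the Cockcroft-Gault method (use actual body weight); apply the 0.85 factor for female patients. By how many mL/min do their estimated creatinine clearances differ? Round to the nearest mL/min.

Patient A: CrCl = (140 − 42) × 121.2 / (72 × 2) × 0.85 = 11877.6 / 144.00 × 0.85 ≈ 70.1 mL/min
Patient B: CrCl = (140 − 49) × 80.5 / (72 × 1.2) = 7325.5 / 86.40 ≈ 84.8 mL/min
|70.1 − 84.8| = 14.7 mL/min

15 mL/min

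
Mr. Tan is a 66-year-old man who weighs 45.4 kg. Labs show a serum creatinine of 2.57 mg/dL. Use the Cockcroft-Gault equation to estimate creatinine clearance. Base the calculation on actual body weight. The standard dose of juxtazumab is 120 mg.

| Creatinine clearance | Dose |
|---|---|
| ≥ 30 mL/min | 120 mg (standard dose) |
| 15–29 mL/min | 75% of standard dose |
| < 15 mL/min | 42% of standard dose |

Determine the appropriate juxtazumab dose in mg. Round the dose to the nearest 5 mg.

CrCl = (140 − 66) × 45.4 / (72 × 2.57) = 3359.6 / 185.04 ≈ 18.2 mL/min
CrCl ≈ 18 mL/min → bracket 15–29 mL/min.
75% of 120 mg = 90 mg

90 mg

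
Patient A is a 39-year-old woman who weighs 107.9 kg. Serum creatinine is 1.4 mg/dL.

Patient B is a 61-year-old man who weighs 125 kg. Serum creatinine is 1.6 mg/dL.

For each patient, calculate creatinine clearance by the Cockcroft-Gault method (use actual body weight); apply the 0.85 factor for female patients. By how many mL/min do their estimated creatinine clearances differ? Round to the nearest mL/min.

6 mL/min

Patient A: CrCl = (140 − 39) × 107.9 / (72 × 1.4) × 0.85 = 10897.9 / 100.80 × 0.85 ≈ 91.9 mL/min
Patient B: CrCl = (140 − 61) × 125 / (72 × 1.6) = 9875.0 / 115.20 ≈ 85.7 mL/min
|91.9 − 85.7| = 6.2 mL/min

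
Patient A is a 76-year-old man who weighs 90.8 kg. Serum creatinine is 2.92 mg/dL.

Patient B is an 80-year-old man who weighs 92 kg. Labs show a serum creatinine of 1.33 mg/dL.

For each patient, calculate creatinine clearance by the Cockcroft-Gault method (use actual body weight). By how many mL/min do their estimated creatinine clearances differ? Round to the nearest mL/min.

30 mL/min

Patient A: CrCl = (140 − 76) × 90.8 / (72 × 2.92) = 5811.2 / 210.24 ≈ 27.6 mL/min
Patient B: CrCl = (140 − 80) × 92 / (72 × 1.33) = 5520.0 / 95.76 ≈ 57.6 mL/min
|27.6 − 57.6| = 30.0 mL/min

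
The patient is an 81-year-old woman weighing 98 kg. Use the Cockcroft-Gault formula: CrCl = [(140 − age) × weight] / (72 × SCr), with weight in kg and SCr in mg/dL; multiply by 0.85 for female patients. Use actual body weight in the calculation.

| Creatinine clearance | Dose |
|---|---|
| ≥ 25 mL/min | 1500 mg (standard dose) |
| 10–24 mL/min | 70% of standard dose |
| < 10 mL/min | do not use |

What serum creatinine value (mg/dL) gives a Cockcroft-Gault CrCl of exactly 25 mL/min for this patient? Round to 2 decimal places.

2.73 mg/dL

Standard dose requires CrCl ≥ 25 mL/min.
Set (140 − 81) × 98 × 0.85 / (72 × SCr) = 25
SCr = (140 − 81) × 98 × 0.85 / (72 × 25) = 2.730 mg/dL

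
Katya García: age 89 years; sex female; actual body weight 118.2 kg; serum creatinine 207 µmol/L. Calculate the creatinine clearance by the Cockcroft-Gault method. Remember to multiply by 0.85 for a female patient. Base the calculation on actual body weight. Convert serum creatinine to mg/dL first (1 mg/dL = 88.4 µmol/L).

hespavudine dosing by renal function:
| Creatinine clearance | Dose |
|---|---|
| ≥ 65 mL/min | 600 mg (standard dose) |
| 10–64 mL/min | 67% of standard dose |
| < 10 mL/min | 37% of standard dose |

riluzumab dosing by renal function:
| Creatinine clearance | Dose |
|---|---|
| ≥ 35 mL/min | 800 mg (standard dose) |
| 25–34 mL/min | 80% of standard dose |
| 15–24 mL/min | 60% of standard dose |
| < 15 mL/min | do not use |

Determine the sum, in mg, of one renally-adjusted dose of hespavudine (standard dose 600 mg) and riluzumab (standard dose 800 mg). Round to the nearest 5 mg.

SCr = 207 / 88.4 = 2.342 mg/dL
CrCl = (140 − 89) × 118.2 / (72 × 2.342) × 0.85 = 6028.2 / 168.62 × 0.85 ≈ 30.4 mL/min
CrCl ≈ 30 mL/min.
hespavudine: 10–64 mL/min → 67% of 600 mg = 402 mg.
riluzumab: 25–34 mL/min → 80% of 800 mg = 640 mg.
Total = 402 + 640 = 1042 mg.

1040 mg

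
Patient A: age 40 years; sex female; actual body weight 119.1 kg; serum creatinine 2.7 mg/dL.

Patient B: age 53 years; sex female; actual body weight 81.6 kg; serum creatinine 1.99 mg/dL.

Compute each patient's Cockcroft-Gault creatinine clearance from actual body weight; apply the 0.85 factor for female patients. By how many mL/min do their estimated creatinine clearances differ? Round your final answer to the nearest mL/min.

Patient A: CrCl = (140 − 40) × 119.1 / (72 × 2.7) × 0.85 = 11910.0 / 194.40 × 0.85 ≈ 52.1 mL/min
Patient B: CrCl = (140 − 53) × 81.6 / (72 × 1.99) × 0.85 = 7099.2 / 143.28 × 0.85 ≈ 42.1 mL/min
|52.1 − 42.1| = 10.0 mL/min

10 mL/min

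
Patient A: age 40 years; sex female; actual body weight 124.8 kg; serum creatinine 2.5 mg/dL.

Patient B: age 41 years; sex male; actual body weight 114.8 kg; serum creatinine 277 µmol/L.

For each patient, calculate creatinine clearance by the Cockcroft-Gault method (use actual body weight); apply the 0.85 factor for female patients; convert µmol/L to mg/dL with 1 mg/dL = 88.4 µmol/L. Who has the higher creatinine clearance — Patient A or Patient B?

Patient A: CrCl = (140 − 40) × 124.8 / (72 × 2.5) × 0.85 = 12480.0 / 180.00 × 0.85 ≈ 58.9 mL/min
Patient B: SCr = 277 / 88.4 = 3.133 mg/dL
Patient B: CrCl = (140 − 41) × 114.8 / (72 × 3.133) = 11365.2 / 225.58 ≈ 50.4 mL/min
58.9 vs 50.4 mL/min → Patient A is higher.

Patient A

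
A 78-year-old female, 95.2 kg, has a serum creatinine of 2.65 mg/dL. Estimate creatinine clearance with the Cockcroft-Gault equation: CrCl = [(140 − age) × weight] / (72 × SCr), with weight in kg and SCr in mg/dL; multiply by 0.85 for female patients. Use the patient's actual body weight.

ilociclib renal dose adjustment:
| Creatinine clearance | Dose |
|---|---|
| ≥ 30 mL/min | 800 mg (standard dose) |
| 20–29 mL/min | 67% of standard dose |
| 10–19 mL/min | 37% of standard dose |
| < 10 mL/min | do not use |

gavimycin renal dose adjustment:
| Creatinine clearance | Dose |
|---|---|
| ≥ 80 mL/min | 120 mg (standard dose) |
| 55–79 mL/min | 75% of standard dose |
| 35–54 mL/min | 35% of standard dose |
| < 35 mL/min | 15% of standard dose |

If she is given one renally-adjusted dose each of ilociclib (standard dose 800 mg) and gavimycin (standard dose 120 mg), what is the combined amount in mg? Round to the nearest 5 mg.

CrCl = (140 − 78) × 95.2 / (72 × 2.65) × 0.85 = 5902.4 / 190.80 × 0.85 ≈ 26.3 mL/min
CrCl ≈ 26 mL/min.
ilociclib: 20–29 mL/min → 67% of 800 mg = 536 mg.
gavimycin: < 35 mL/min → 15% of 120 mg = 18 mg.
Total = 536 + 18 = 554 mg.

555 mg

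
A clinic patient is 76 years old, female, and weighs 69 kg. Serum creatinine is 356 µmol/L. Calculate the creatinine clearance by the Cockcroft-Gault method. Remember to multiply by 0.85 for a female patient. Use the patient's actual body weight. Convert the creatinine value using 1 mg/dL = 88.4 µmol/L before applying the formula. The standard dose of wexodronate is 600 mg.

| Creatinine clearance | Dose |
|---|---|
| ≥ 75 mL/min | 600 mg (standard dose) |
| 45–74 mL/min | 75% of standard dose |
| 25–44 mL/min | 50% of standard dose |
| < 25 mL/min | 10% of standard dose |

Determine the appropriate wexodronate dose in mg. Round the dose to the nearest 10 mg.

SCr = 356 / 88.4 = 4.027 mg/dL
CrCl = (140 − 76) × 69 / (72 × 4.027) × 0.85 = 4416.0 / 289.94 × 0.85 ≈ 12.9 mL/min
CrCl ≈ 13 mL/min → bracket < 25 mL/min.
10% of 600 mg = 60 mg

60 mg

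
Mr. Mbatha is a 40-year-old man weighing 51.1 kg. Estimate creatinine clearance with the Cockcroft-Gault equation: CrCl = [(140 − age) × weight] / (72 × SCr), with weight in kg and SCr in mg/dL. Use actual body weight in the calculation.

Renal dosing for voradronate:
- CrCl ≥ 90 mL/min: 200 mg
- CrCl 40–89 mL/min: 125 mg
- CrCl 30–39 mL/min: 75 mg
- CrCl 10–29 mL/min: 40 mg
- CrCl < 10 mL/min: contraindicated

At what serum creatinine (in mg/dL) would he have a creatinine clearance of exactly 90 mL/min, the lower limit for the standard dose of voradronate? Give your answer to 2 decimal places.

0.79 mg/dL

Standard dose requires CrCl ≥ 90 mL/min.
Set (140 − 40) × 51.1 / (72 × SCr) = 90
SCr = (140 − 40) × 51.1 / (72 × 90) = 0.789 mg/dL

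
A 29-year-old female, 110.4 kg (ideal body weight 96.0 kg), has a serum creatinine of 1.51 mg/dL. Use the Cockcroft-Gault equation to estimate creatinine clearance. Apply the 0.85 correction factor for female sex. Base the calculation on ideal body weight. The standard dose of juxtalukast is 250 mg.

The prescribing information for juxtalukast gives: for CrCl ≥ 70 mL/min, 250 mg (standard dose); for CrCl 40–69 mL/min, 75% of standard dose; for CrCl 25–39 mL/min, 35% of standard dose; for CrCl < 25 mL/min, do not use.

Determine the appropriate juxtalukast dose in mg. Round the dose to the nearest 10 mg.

250 mg

CrCl = (140 − 29) × 96 / (72 × 1.51) × 0.85 = 10656.0 / 108.72 × 0.85 ≈ 83.3 mL/min
CrCl ≈ 83 mL/min → bracket ≥ 70 mL/min.
100% of 250 mg = 250 mg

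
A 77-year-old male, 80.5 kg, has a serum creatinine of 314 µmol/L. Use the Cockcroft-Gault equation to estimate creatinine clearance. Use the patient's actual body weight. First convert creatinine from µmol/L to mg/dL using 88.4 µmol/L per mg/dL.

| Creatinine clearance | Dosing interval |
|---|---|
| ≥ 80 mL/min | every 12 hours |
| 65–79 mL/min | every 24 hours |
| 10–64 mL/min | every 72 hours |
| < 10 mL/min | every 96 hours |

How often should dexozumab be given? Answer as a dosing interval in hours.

every 72 hours

SCr = 314 / 88.4 = 3.552 mg/dL
CrCl = (140 − 77) × 80.5 / (72 × 3.552) = 5071.5 / 255.74 ≈ 19.8 mL/min
CrCl ≈ 20 mL/min → bracket 10–64 mL/min → every 72 hours.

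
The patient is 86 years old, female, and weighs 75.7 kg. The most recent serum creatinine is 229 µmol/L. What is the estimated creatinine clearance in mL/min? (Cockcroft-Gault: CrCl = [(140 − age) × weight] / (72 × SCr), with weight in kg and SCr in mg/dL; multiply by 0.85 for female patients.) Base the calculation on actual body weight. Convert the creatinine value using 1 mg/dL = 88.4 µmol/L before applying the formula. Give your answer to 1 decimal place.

18.6 mL/min

SCr = 229 / 88.4 = 2.59 mg/dL
CrCl = (140 − 86) × 75.7 / (72 × 2.59) × 0.85 = 4087.8 / 186.48 × 0.85 ≈ 18.6 mL/min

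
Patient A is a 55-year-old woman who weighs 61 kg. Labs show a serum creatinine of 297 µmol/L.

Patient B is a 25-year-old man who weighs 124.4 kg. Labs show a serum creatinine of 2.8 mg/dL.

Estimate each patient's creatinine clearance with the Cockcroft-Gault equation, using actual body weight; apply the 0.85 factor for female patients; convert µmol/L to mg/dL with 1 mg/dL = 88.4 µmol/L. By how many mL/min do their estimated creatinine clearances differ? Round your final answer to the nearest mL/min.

Patient A: SCr = 297 / 88.4 = 3.36 mg/dL
Patient A: CrCl = (140 − 55) × 61 / (72 × 3.36) × 0.85 = 5185.0 / 241.92 × 0.85 ≈ 18.2 mL/min
Patient B: CrCl = (140 − 25) × 124.4 / (72 × 2.8) = 14306.0 / 201.60 ≈ 71.0 mL/min
|18.2 − 71.0| = 52.8 mL/min

53 mL/min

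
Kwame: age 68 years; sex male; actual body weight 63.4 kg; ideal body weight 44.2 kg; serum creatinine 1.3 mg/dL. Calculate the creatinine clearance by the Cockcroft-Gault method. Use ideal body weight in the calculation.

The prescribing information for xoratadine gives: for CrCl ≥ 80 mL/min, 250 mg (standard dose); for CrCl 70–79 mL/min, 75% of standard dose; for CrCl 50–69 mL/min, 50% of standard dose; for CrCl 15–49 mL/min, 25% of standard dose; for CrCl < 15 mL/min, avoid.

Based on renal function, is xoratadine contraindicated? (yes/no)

no

CrCl = (140 − 68) × 44.2 / (72 × 1.3) = 3182.4 / 93.60 ≈ 34.0 mL/min
CrCl ≈ 34 mL/min, which is ≥ 15 mL/min.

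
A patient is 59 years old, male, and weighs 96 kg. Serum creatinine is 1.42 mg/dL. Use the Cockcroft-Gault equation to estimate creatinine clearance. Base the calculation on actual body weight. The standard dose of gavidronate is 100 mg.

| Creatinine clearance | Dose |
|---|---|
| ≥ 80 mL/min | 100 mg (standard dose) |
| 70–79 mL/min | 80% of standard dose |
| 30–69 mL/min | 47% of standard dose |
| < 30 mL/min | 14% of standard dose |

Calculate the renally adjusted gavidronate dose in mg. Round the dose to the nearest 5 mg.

CrCl = (140 − 59) × 96 / (72 × 1.42) = 7776.0 / 102.24 ≈ 76.1 mL/min
CrCl ≈ 76 mL/min → bracket 70–79 mL/min.
80% of 100 mg = 80 mg

80 mg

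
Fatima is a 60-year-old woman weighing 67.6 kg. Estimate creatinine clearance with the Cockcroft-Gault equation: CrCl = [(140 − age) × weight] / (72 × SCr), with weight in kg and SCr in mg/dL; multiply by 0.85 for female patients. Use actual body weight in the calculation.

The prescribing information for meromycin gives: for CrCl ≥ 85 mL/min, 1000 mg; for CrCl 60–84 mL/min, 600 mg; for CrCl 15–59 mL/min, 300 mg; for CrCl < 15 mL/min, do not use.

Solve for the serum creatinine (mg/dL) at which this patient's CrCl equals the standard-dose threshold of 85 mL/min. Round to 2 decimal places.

0.75 mg/dL

Standard dose requires CrCl ≥ 85 mL/min.
Set (140 − 60) × 67.6 × 0.85 / (72 × SCr) = 85
SCr = (140 − 60) × 67.6 × 0.85 / (72 × 85) = 0.751 mg/dL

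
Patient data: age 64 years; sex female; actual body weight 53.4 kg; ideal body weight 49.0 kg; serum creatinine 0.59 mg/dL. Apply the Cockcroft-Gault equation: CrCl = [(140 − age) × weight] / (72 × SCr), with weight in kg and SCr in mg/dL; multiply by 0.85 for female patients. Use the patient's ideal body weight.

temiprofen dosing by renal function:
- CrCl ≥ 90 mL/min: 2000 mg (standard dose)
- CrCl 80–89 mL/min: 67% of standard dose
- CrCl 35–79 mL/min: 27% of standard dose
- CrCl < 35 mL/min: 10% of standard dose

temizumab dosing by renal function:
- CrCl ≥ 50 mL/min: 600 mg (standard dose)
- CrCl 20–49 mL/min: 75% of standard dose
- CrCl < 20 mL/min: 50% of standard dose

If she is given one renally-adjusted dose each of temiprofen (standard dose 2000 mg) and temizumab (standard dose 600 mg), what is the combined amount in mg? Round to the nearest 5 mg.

1140 mg

CrCl = (140 − 64) × 49 / (72 × 0.59) × 0.85 = 3724.0 / 42.48 × 0.85 ≈ 74.5 mL/min
CrCl ≈ 75 mL/min.
temiprofen: 35–79 mL/min → 27% of 2000 mg = 540 mg.
temizumab: ≥ 50 mL/min → 100% of 600 mg = 600 mg.
Total = 540 + 600 = 1140 mg.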